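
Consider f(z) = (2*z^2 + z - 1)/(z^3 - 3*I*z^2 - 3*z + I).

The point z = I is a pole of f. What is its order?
Factor the denominator:
  z^3 - 3*I*z^2 - 3*z + I = (z - I)^3

The numerator P(z) = 2*z^2 + z - 1 has P(I) = -3 + I ≠ 0, so no factor of (z - I) cancels.
Near z = I we can therefore write f(z) = g(z)/(z - I)^3 with g analytic at I and g(I) ≠ 0 (g is just the numerator).

Hence z = I is a pole of order 3.

Final answer: 3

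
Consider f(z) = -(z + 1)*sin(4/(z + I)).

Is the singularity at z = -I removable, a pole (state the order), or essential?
essential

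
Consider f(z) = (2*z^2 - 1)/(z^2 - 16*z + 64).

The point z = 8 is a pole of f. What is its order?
Factor the denominator:
  z^2 - 16*z + 64 = (z - 8)^2

The numerator P(z) = 2*z^2 - 1 has P(8) = 127 ≠ 0, so no factor of (z - 8) cancels.
Near z = 8 we can therefore write f(z) = g(z)/(z - 8)^2 with g analytic at 8 and g(8) ≠ 0 (g is just the numerator).

Hence z = 8 is a pole of order 2.

Final answer: 2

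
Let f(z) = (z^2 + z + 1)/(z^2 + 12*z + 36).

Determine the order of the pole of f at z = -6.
Factor the denominator:
  z^2 + 12*z + 36 = (z + 6)^2

The numerator P(z) = z^2 + z + 1 has P(-6) = 31 ≠ 0, so no factor of (z + 6) cancels.
Near z = -6 we can therefore write f(z) = g(z)/(z + 6)^2 with g analytic at -6 and g(-6) ≠ 0 (g is just the numerator).

Hence z = -6 is a pole of order 2.

Final answer: 2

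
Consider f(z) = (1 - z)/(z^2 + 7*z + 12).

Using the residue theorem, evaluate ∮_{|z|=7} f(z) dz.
By the residue theorem, ∮_C f(z) dz = 2πi · (sum of the residues of f at the poles inside |z| = 7).

The denominator factors as (z + 4)*(z + 3), so the singularities of f are simple poles at z = -4, z = -3.
  |-4|² = 16 < 49 = 7², so this pole is inside the contour.
  |-3|² = 9 < 49 = 7², so this pole is inside the contour.

With P(z) = 1 - z and Q(z) = z^2 + 7*z + 12, each pole is simple, so Res(f, z₀) = P(z₀)/Q'(z₀) with Q'(z) = 2*z + 7.
  Res(f, -4) = P(-4)/Q'(-4) = (5)/(-1) = -5
  Res(f, -3) = P(-3)/Q'(-3) = (4)/(1) = 4

Sum of residues inside C: -1
∮_C f(z) dz = 2πi · (-1) = -2*I*pi

Final answer: -2*I*pi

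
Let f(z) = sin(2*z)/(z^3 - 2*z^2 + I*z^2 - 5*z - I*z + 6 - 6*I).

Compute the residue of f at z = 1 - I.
Write f(z) = P(z)/Q(z) with P(z) = sin(2*z) and Q(z) = z^3 - 2*z^2 + I*z^2 - 5*z - I*z + 6 - 6*I.
The denominator factors as Q(z) = (z + 2)*(z - 3)*(z - 1 + I), so z = 1 - I is a simple zero of Q and P is analytic there; z = 1 - I is therefore a simple pole and
  Res(f, z₀) = P(z₀)/Q'(z₀).

Q'(z) = 3*z^2 - 4*z + 2*I*z - 5 - I, so Q'(1 - I) = -7 - I.
P(1 - I) = sin(2 - 2*I).

Res(f, 1 - I) = (sin(2 - 2*I))/(-7 - I) = (-7/50 + I/50)*sin(2 - 2*I)

Final answer: (-7/50 + I/50)*sin(2 - 2*I)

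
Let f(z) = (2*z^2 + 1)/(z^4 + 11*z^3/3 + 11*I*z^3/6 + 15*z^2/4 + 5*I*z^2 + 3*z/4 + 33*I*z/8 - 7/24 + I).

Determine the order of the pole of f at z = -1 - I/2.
3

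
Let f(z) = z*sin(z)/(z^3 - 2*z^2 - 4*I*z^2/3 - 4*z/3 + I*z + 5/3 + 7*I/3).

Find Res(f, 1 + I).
Write f(z) = P(z)/Q(z) with P(z) = z*sin(z) and Q(z) = z^3 - 2*z^2 - 4*I*z^2/3 - 4*z/3 + I*z + 5/3 + 7*I/3.
The denominator factors as Q(z) = (z - 2 - I/3)*(z + 1)*(z - 1 - I), so z = 1 + I is a simple zero of Q and P is analytic there; z = 1 + I is therefore a simple pole and
  Res(f, z₀) = P(z₀)/Q'(z₀).

Q'(z) = 3*z^2 - 4*z - 8*I*z/3 - 4/3 + I, so Q'(1 + I) = -8/3 + I/3.
P(1 + I) = (1 + I)*sin(1 + I).

Res(f, 1 + I) = ((1 + I)*sin(1 + I))/(-8/3 + I/3) = (-21/65 - 27*I/65)*sin(1 + I)

Final answer: (-21/65 - 27*I/65)*sin(1 + I)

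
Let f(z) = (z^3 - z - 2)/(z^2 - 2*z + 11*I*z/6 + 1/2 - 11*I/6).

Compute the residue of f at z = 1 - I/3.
-34/63 + 2*I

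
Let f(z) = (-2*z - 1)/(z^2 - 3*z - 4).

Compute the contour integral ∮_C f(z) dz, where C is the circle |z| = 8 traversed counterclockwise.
By the residue theorem, ∮_C f(z) dz = 2πi · (sum of the residues of f at the poles inside |z| = 8).

The denominator factors as (z - 4)*(z + 1), so the singularities of f are simple poles at z = 4, z = -1.
  |4|² = 16 < 64 = 8², so this pole is inside the contour.
  |-1|² = 1 < 64 = 8², so this pole is inside the contour.

With P(z) = -2*z - 1 and Q(z) = z^2 - 3*z - 4, each pole is simple, so Res(f, z₀) = P(z₀)/Q'(z₀) with Q'(z) = 2*z - 3.
  Res(f, 4) = P(4)/Q'(4) = (-9)/(5) = -9/5
  Res(f, -1) = P(-1)/Q'(-1) = (1)/(-5) = -1/5

Sum of residues inside C: -2
∮_C f(z) dz = 2πi · (-2) = -4*I*pi

Final answer: -4*I*pi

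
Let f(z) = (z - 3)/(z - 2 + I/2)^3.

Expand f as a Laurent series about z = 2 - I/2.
Put w = z - (2 - I/2), i.e. z = w + 2 - I/2. The denominator is w^3, so it suffices to rewrite the numerator in powers of w.

P(z) = z - 3
P(w + 2 - I/2) = -1 - I/2 + w

Dividing each term by w^3:
  f = (-1 - I/2)/w^3 + 1/w^2

Substituting back w = z - 2 + I/2:
  f(z) = (-1 - I/2)/(z - 2 + I/2)^3 + 1/(z - 2 + I/2)^2

The series is finite because the numerator is a polynomial; the negative powers form the principal part.

Final answer: (-1 - I/2)/(z - 2 + I/2)^3 + 1/(z - 2 + I/2)^2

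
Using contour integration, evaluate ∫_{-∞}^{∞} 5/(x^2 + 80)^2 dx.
Let f(z) = 5/(z^2 + 80)^2. The denominator has no real zeros and deg Q - deg P = 4 ≥ 2, so the integral of f over the upper semicircle |z| = R tends to 0 as R → ∞. Closing the contour in the upper half-plane,
  ∫_{-∞}^{∞} f(x) dx = 2πi · Σ Res(f, z_k)  over the poles with Im z_k > 0.

Zeros of the denominator: z^2 + 80 = 0 gives z = ±4*sqrt(5)*I.
Upper half-plane: z = 4*sqrt(5)*I (a pole of order 2).

Write f(z) = g(z)/(z - 4*sqrt(5)*I)^2 with g(z) = 5/(z + 4*sqrt(5)*I)^2. For a double pole, Res(f, z₀) = g'(z₀):
  g'(z) = -10/(z + 4*sqrt(5)*I)^3
  Res(f, 4*sqrt(5)*I) = g'(4*sqrt(5)*I) = -sqrt(5)*I/1280

∫_{-∞}^{∞} f(x) dx = 2πi · (-sqrt(5)*I/1280) = sqrt(5)*pi/640

Final answer: sqrt(5)*pi/640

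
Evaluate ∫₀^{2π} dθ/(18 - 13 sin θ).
Call the integral J. The integrand is 2π-periodic and we integrate over a full period, so shifting θ does not change the value (θ → θ + π/2 turns sin θ into cos θ; θ → θ + π flips the sign of the trig term). Hence
  J = ∫₀^{2π} dθ/(18 + 13 cos θ).
Put z = e^{iθ}: then cos θ = (z + 1/z)/2, dθ = dz/(iz), and z runs once counterclockwise around |z| = 1:
  J = ∮_{|z|=1} 1/(18 + 13*(z + 1/z)/2) · dz/(iz) = (2/i) ∮_{|z|=1} dz/(13*z^2 + 36*z + 13).
The roots of 13*z^2 + 36*z + 13 are z = (-18 ± sqrt(18^2 - 13^2))/13, with sqrt(155) = sqrt(155); their product is 1, so only z₊ = -18/13 + sqrt(155)/13 lies inside the unit circle (z₋ = -18/13 - sqrt(155)/13 lies outside).
z₊ is a simple zero of q(z) = 13*z^2 + 36*z + 13, so Res(1/q, z₊) = 1/q'(z₊) with q'(z) = 26*z + 36; and q'(z₊) = 13*(z₊ - z₋) = 2*sqrt(155).
Therefore J = (2/i) · 2πi · 1/(2*sqrt(155)) = 2*pi/(sqrt(155)) = 2*sqrt(155)*pi/155

Final answer: 2*sqrt(155)*pi/155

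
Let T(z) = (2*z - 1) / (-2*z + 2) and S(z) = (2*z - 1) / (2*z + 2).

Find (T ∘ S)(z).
(z - 2)/3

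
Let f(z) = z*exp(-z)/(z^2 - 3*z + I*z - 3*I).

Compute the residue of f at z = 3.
Write f(z) = P(z)/Q(z) with P(z) = z*exp(-z) and Q(z) = z^2 - 3*z + I*z - 3*I.
The denominator factors as Q(z) = (z - 3)*(z + I), so z = 3 is a simple zero of Q and P is analytic there; z = 3 is therefore a simple pole and
  Res(f, z₀) = P(z₀)/Q'(z₀).

Q'(z) = 2*z - 3 + I, so Q'(3) = 3 + I.
P(3) = 3*exp(-3).

Res(f, 3) = (3*exp(-3))/(3 + I) = (9/10 - 3*I/10)*exp(-3)

Final answer: (9/10 - 3*I/10)*exp(-3)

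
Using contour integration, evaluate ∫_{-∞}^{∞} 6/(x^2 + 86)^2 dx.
Let f(z) = 6/(z^2 + 86)^2. The denominator has no real zeros and deg Q - deg P = 4 ≥ 2, so the integral of f over the upper semicircle |z| = R tends to 0 as R → ∞. Closing the contour in the upper half-plane,
  ∫_{-∞}^{∞} f(x) dx = 2πi · Σ Res(f, z_k)  over the poles with Im z_k > 0.

Zeros of the denominator: z^2 + 86 = 0 gives z = ±sqrt(86)*I.
Upper half-plane: z = sqrt(86)*I (a pole of order 2).

Write f(z) = g(z)/(z - sqrt(86)*I)^2 with g(z) = 6/(z + sqrt(86)*I)^2. For a double pole, Res(f, z₀) = g'(z₀):
  g'(z) = -12/(z + sqrt(86)*I)^3
  Res(f, sqrt(86)*I) = g'(sqrt(86)*I) = -3*sqrt(86)*I/14792

∫_{-∞}^{∞} f(x) dx = 2πi · (-3*sqrt(86)*I/14792) = 3*sqrt(86)*pi/7396

Final answer: 3*sqrt(86)*pi/7396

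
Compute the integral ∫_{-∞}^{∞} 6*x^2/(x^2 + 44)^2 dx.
Let f(z) = 6*z^2/(z^2 + 44)^2. The denominator has no real zeros and deg Q - deg P = 2 ≥ 2, so the integral of f over the upper semicircle |z| = R tends to 0 as R → ∞. Closing the contour in the upper half-plane,
  ∫_{-∞}^{∞} f(x) dx = 2πi · Σ Res(f, z_k)  over the poles with Im z_k > 0.

Zeros of the denominator: z^2 + 44 = 0 gives z = ±2*sqrt(11)*I.
Upper half-plane: z = 2*sqrt(11)*I (a pole of order 2).

Write f(z) = g(z)/(z - 2*sqrt(11)*I)^2 with g(z) = 6*z^2/(z + 2*sqrt(11)*I)^2. For a double pole, Res(f, z₀) = g'(z₀):
  g'(z) = 24*sqrt(11)*I*z/(z + 2*sqrt(11)*I)^3
  Res(f, 2*sqrt(11)*I) = g'(2*sqrt(11)*I) = -3*sqrt(11)*I/44

∫_{-∞}^{∞} f(x) dx = 2πi · (-3*sqrt(11)*I/44) = 3*sqrt(11)*pi/22

Final answer: 3*sqrt(11)*pi/22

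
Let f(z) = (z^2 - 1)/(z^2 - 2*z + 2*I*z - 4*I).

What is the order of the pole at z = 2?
Factor the denominator:
  z^2 - 2*z + 2*I*z - 4*I = (z - 2)*(z + 2*I)

The numerator P(z) = z^2 - 1 has P(2) = 3 ≠ 0, so no factor of (z - 2) cancels.
Near z = 2 we can therefore write f(z) = g(z)/(z - 2) with g analytic at 2 and g(2) ≠ 0 (g is the numerator divided by the remaining denominator factors).

Hence z = 2 is a pole of order 1.

Final answer: 1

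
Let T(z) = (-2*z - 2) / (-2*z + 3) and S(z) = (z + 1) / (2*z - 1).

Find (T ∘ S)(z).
-6*z/(4*z - 5)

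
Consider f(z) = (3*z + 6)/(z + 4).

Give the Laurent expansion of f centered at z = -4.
Put w = z - (-4), i.e. z = w - 4. The denominator is w, so it suffices to rewrite the numerator in powers of w.

P(z) = 3*z + 6
P(w - 4) = -6 + 3*w

Dividing each term by w:
  f = -6/w + 3

Substituting back w = z + 4:
  f(z) = -6/(z + 4) + 3

The series is finite because the numerator is a polynomial; the negative powers form the principal part, and the coefficient of 1/(z + 4) gives Res(f, -4) = -6.

Final answer: -6/(z + 4) + 3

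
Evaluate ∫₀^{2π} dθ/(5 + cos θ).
sqrt(6)*pi/6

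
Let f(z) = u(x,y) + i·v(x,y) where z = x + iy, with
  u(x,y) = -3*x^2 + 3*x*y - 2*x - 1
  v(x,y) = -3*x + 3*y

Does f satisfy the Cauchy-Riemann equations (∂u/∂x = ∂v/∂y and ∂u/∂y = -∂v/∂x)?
∂u/∂x = -6*x + 3*y - 2
∂v/∂y = 3
∂u/∂y = 3*x
∂v/∂x = -3
∂u/∂x ≠ ∂v/∂y and ∂u/∂y ≠ -∂v/∂x; the Cauchy-Riemann equations are not satisfied, so f is not analytic.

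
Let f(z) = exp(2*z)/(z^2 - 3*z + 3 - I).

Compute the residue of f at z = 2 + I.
(1/5 - 2*I/5)*exp(4 + 2*I)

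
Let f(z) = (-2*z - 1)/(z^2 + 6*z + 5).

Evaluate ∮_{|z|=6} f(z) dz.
-4*I*pi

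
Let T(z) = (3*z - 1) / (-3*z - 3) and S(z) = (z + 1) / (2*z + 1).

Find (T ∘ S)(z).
(T ∘ S)(z) = T(S(z)) = ((3)*S(z) + (-1))/((-3)*S(z) + (-3)). Multiply numerator and denominator by 2*z + 1:
  numerator:   (3)*(z + 1) + (-1)*(2*z + 1) = z + 2
  denominator: (-3)*(z + 1) + (-3)*(2*z + 1) = -9*z - 6
(T ∘ S)(z) = (z + 2)/(-9*z - 6) = (-z - 2)/(9*z + 6)

Final answer: (-z - 2)/(9*z + 6)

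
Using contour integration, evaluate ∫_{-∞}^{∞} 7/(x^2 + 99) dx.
Let f(z) = 7/(z^2 + 99). The denominator has no real zeros and deg Q - deg P = 2 ≥ 2, so the integral of f over the upper semicircle |z| = R tends to 0 as R → ∞. Closing the contour in the upper half-plane,
  ∫_{-∞}^{∞} f(x) dx = 2πi · Σ Res(f, z_k)  over the poles with Im z_k > 0.

Zeros of the denominator: z^2 + 99 = 0 gives z = ±3*sqrt(11)*I.
Upper half-plane: z = 3*sqrt(11)*I (simple).

Each pole is a simple zero of Q(z) = z^2 + 99, so Res(f, z₀) = P(z₀)/Q'(z₀) with P(z) = 7, Q'(z) = 2*z:
  Res(f, 3*sqrt(11)*I) = (7)/(6*sqrt(11)*I) = -7*sqrt(11)*I/66

∫_{-∞}^{∞} f(x) dx = 2πi · (-7*sqrt(11)*I/66) = 7*sqrt(11)*pi/33

Final answer: 7*sqrt(11)*pi/33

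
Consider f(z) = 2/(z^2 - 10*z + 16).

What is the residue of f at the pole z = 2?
Write f(z) = P(z)/Q(z) with P(z) = 2 and Q(z) = z^2 - 10*z + 16.
The denominator factors as Q(z) = (z - 8)*(z - 2), so z = 2 is a simple zero of Q and P is analytic there; z = 2 is therefore a simple pole and
  Res(f, z₀) = P(z₀)/Q'(z₀).

Q'(z) = 2*z - 10, so Q'(2) = -6.
P(2) = 2.

Res(f, 2) = (2)/(-6) = -1/3

Final answer: -1/3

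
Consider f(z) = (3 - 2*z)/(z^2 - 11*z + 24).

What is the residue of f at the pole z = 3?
3/5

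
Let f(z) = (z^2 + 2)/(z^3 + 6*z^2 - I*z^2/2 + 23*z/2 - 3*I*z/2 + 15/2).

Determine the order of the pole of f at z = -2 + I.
Factor the denominator:
  z^3 + 6*z^2 - I*z^2/2 + 23*z/2 - 3*I*z/2 + 15/2 = (z + 2 - I)*(z + 3)*(z + 1 + I/2)

The numerator P(z) = z^2 + 2 has P(-2 + I) = 5 - 4*I ≠ 0, so no factor of (z + 2 - I) cancels.
Near z = -2 + I we can therefore write f(z) = g(z)/(z + 2 - I) with g analytic at -2 + I and g(-2 + I) ≠ 0 (g is the numerator divided by the remaining denominator factors).

Hence z = -2 + I is a pole of order 1.

Final answer: 1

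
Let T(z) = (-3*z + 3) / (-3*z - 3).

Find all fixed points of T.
T(z) = z means -3*z + 3 = z*(-3*z - 3), i.e.
  -3*z^2 - 3 = 0.
Discriminant: (0)^2 - 4*(-3)*(-3) = -36, so the roots are complex conjugates.
  z = (0 ± I*sqrt(36))/(2*(-3))
Fixed points: {-I, I}

Final answer: {-I, I}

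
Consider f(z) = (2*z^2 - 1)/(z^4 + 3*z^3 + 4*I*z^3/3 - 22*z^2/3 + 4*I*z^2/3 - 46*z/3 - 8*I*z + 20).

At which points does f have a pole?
The singularities of f are the zeros of the denominator. Factoring,
  z^4 + 3*z^3 + 4*I*z^3/3 - 22*z^2/3 + 4*I*z^2/3 - 46*z/3 - 8*I*z + 20 = (z - 1 + I/3)*(z + 3 + I)*(z - 2)*(z + 3)
so the candidates are z = 1 - I/3, z = -3 - I, z = 2, z = -3.

Check the numerator P(z) = 2*z^2 - 1 at each one:
  P(1 - I/3) = 7/9 - 4*I/3 ≠ 0, so z = 1 - I/3 is a (simple) pole.
  P(-3 - I) = 15 + 12*I ≠ 0, so z = -3 - I is a (simple) pole.
  P(2) = 7 ≠ 0, so z = 2 is a (simple) pole.
  P(-3) = 17 ≠ 0, so z = -3 is a (simple) pole.

Poles of f: {-3 - I, -3, 1 - I/3, 2}

Final answer: {-3 - I, -3, 1 - I/3, 2}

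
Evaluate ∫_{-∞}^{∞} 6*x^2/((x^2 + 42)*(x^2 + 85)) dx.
6*pi*(-sqrt(42) + sqrt(85))/43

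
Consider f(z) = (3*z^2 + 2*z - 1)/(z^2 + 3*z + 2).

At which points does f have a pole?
The singularities of f are the zeros of the denominator. Factoring,
  z^2 + 3*z + 2 = (z + 1)*(z + 2)
so the candidates are z = -1, z = -2.

Check the numerator P(z) = 3*z^2 + 2*z - 1 at each one:
  P(-1) = 0, so the factor (z + 1) cancels and z = -1 is only a removable singularity, not a pole.
  P(-2) = 7 ≠ 0, so z = -2 is a (simple) pole.

Poles of f: {-2}

Final answer: {-2}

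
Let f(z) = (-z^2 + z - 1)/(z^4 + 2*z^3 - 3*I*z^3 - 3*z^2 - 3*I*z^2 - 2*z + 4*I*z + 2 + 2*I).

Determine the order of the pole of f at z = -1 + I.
3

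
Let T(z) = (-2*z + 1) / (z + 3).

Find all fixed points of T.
T(z) = z means -2*z + 1 = z*(z + 3), i.e.
  z^2 + 5*z - 1 = 0.
Discriminant: (5)^2 - 4*(1)*(-1) = 29, so the roots are real.
  z = (-5 ± sqrt(29))/(2*(1))
Fixed points: {-sqrt(29)/2 - 5/2, -5/2 + sqrt(29)/2}

Final answer: {-sqrt(29)/2 - 5/2, -5/2 + sqrt(29)/2}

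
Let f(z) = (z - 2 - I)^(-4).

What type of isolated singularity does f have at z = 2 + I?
Write f(z) = g(z)/(z - 2 - I)^4 with g(z) = 1.
g is entire and g(2 + I) = 1 ≠ 0, so no factor of (z - 2 - I) cancels: the Laurent expansion of f about z = 2 + I starts at the power -4, i.e. lim_{z→z₀} (z - z₀)^4 f(z) = 1 is finite and nonzero.
So z = 2 + I is a pole of order 4.

Final answer: pole of order 4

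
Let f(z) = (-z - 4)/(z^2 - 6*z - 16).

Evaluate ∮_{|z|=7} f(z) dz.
2*I*pi/5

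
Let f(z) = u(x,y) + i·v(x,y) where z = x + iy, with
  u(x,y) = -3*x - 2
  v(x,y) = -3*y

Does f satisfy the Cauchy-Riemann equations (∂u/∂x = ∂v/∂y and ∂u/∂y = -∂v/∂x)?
∂u/∂x = -3
∂v/∂y = -3
∂u/∂y = 0
∂v/∂x = 0
∂u/∂x = ∂v/∂y and ∂u/∂y = -∂v/∂x hold identically; f is analytic.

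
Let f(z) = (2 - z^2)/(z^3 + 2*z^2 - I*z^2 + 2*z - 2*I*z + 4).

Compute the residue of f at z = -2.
Write f(z) = P(z)/Q(z) with P(z) = 2 - z^2 and Q(z) = z^3 + 2*z^2 - I*z^2 + 2*z - 2*I*z + 4.
The denominator factors as Q(z) = (z + I)*(z - 2*I)*(z + 2), so z = -2 is a simple zero of Q and P is analytic there; z = -2 is therefore a simple pole and
  Res(f, z₀) = P(z₀)/Q'(z₀).

Q'(z) = 3*z^2 + 4*z - 2*I*z + 2 - 2*I, so Q'(-2) = 6 + 2*I.
P(-2) = -2.

Res(f, -2) = (-2)/(6 + 2*I) = -3/10 + I/10

Final answer: -3/10 + I/10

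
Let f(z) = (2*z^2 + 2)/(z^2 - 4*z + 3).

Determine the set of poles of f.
The singularities of f are the zeros of the denominator. Factoring,
  z^2 - 4*z + 3 = (z - 3)*(z - 1)
so the candidates are z = 3, z = 1.

Check the numerator P(z) = 2*z^2 + 2 at each one:
  P(3) = 20 ≠ 0, so z = 3 is a (simple) pole.
  P(1) = 4 ≠ 0, so z = 1 is a (simple) pole.

Poles of f: {1, 3}

Final answer: {1, 3}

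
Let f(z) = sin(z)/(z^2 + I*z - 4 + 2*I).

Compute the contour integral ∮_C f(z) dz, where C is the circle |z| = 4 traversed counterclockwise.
By the residue theorem, ∮_C f(z) dz = 2πi · (sum of the residues of f at the poles inside |z| = 4).

The denominator factors as (z + 2)*(z - 2 + I), so the singularities of f are simple poles at z = -2, z = 2 - I.
  |-2|² = 4 < 16 = 4², so this pole is inside the contour.
  |2 - I|² = 5 < 16 = 4², so this pole is inside the contour.

With P(z) = sin(z) and Q(z) = z^2 + I*z - 4 + 2*I, each pole is simple, so Res(f, z₀) = P(z₀)/Q'(z₀) with Q'(z) = 2*z + I.
  Res(f, -2) = P(-2)/Q'(-2) = (-sin(2))/(-4 + I) = (4/17 + I/17)*sin(2)
  Res(f, 2 - I) = P(2 - I)/Q'(2 - I) = (sin(2 - I))/(4 - I) = (4/17 + I/17)*sin(2 - I)

Sum of residues inside C: (4/17 + I/17)*sin(2) + (4/17 + I/17)*sin(2 - I)
∮_C f(z) dz = 2πi · ((4/17 + I/17)*sin(2) + (4/17 + I/17)*sin(2 - I)) = pi*(-2/17 + 8*I/17)*sin(2) + pi*(-2/17 + 8*I/17)*sin(2 - I)

Final answer: pi*(-2/17 + 8*I/17)*sin(2) + pi*(-2/17 + 8*I/17)*sin(2 - I)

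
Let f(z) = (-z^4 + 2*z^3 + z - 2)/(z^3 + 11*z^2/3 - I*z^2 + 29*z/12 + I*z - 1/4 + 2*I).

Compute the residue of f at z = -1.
Write f(z) = P(z)/Q(z) with P(z) = -z^4 + 2*z^3 + z - 2 and Q(z) = z^3 + 11*z^2/3 - I*z^2 + 29*z/12 + I*z - 1/4 + 2*I.
The denominator factors as Q(z) = (z + 1)*(z - 1/3 + I/2)*(z + 3 - 3*I/2), so z = -1 is a simple zero of Q and P is analytic there; z = -1 is therefore a simple pole and
  Res(f, z₀) = P(z₀)/Q'(z₀).

Q'(z) = 3*z^2 + 22*z/3 - 2*I*z + 29/12 + I, so Q'(-1) = -23/12 + 3*I.
P(-1) = -6.

Res(f, -1) = (-6)/(-23/12 + 3*I) = 1656/1825 + 2592*I/1825

Final answer: 1656/1825 + 2592*I/1825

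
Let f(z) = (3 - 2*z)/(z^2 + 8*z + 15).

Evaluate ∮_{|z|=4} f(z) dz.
By the residue theorem, ∮_C f(z) dz = 2πi · (sum of the residues of f at the poles inside |z| = 4).

The denominator factors as (z + 5)*(z + 3), so the singularities of f are simple poles at z = -5, z = -3.
  |-5|² = 25 > 16 = 4², so this pole is outside the contour.
  |-3|² = 9 < 16 = 4², so this pole is inside the contour.

With P(z) = 3 - 2*z and Q(z) = z^2 + 8*z + 15, each pole is simple, so Res(f, z₀) = P(z₀)/Q'(z₀) with Q'(z) = 2*z + 8.
  Res(f, -3) = P(-3)/Q'(-3) = (9)/(2) = 9/2

∮_C f(z) dz = 2πi · (9/2) = 9*I*pi

Final answer: 9*I*pi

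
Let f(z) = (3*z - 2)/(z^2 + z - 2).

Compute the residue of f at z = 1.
Write f(z) = P(z)/Q(z) with P(z) = 3*z - 2 and Q(z) = z^2 + z - 2.
The denominator factors as Q(z) = (z + 2)*(z - 1), so z = 1 is a simple zero of Q and P is analytic there; z = 1 is therefore a simple pole and
  Res(f, z₀) = P(z₀)/Q'(z₀).

Q'(z) = 2*z + 1, so Q'(1) = 3.
P(1) = 1.

Res(f, 1) = (1)/(3) = 1/3

Final answer: 1/3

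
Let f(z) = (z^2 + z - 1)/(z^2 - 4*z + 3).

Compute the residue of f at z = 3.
Write f(z) = P(z)/Q(z) with P(z) = z^2 + z - 1 and Q(z) = z^2 - 4*z + 3.
The denominator factors as Q(z) = (z - 3)*(z - 1), so z = 3 is a simple zero of Q and P is analytic there; z = 3 is therefore a simple pole and
  Res(f, z₀) = P(z₀)/Q'(z₀).

Q'(z) = 2*z - 4, so Q'(3) = 2.
P(3) = 11.

Res(f, 3) = (11)/(2) = 11/2

Final answer: 11/2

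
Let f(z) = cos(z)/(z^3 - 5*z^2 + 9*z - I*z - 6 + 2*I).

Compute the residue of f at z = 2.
Write f(z) = P(z)/Q(z) with P(z) = cos(z) and Q(z) = z^3 - 5*z^2 + 9*z - I*z - 6 + 2*I.
The denominator factors as Q(z) = (z - 2 - I)*(z - 2)*(z - 1 + I), so z = 2 is a simple zero of Q and P is analytic there; z = 2 is therefore a simple pole and
  Res(f, z₀) = P(z₀)/Q'(z₀).

Q'(z) = 3*z^2 - 10*z + 9 - I, so Q'(2) = 1 - I.
P(2) = cos(2).

Res(f, 2) = (cos(2))/(1 - I) = (1/2 + I/2)*cos(2)

Final answer: (1/2 + I/2)*cos(2)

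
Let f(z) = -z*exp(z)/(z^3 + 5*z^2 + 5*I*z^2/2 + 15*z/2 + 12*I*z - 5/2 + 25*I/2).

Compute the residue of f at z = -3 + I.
Write f(z) = P(z)/Q(z) with P(z) = -z*exp(z) and Q(z) = z^3 + 5*z^2 + 5*I*z^2/2 + 15*z/2 + 12*I*z - 5/2 + 25*I/2.
The denominator factors as Q(z) = (z + 1 + 2*I)*(z + 3 - I)*(z + 1 + 3*I/2), so z = -3 + I is a simple zero of Q and P is analytic there; z = -3 + I is therefore a simple pole and
  Res(f, z₀) = P(z₀)/Q'(z₀).

Q'(z) = 3*z^2 + 10*z + 5*I*z + 15/2 + 12*I, so Q'(-3 + I) = -7/2 - 11*I.
P(-3 + I) = (3 - I)*exp(-3 + I).

Res(f, -3 + I) = ((3 - I)*exp(-3 + I))/(-7/2 - 11*I) = (2/533 + 146*I/533)*exp(-3 + I)

Final answer: (2/533 + 146*I/533)*exp(-3 + I)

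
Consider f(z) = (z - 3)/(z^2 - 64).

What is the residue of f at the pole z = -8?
Write f(z) = P(z)/Q(z) with P(z) = z - 3 and Q(z) = z^2 - 64.
The denominator factors as Q(z) = (z - 8)*(z + 8), so z = -8 is a simple zero of Q and P is analytic there; z = -8 is therefore a simple pole and
  Res(f, z₀) = P(z₀)/Q'(z₀).

Q'(z) = 2*z, so Q'(-8) = -16.
P(-8) = -11.

Res(f, -8) = (-11)/(-16) = 11/16

Final answer: 11/16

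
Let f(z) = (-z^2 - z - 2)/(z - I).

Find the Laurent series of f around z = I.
Put w = z - (I), i.e. z = w + I. The denominator is w, so it suffices to rewrite the numerator in powers of w.

P(z) = -z^2 - z - 2
P(w + I) = -1 - I + (-1 - 2*I)*w - w^2

Dividing each term by w:
  f = (-1 - I)/w - 1 - 2*I - w

Substituting back w = z - I:
  f(z) = (-1 - I)/(z - I) - 1 - 2*I - (z - I)

The series is finite because the numerator is a polynomial; the negative powers form the principal part, and the coefficient of 1/(z - I) gives Res(f, I) = -1 - I.

Final answer: (-1 - I)/(z - I) - 1 - 2*I - (z - I)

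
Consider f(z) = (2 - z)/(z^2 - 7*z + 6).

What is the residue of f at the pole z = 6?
Write f(z) = P(z)/Q(z) with P(z) = 2 - z and Q(z) = z^2 - 7*z + 6.
The denominator factors as Q(z) = (z - 6)*(z - 1), so z = 6 is a simple zero of Q and P is analytic there; z = 6 is therefore a simple pole and
  Res(f, z₀) = P(z₀)/Q'(z₀).

Q'(z) = 2*z - 7, so Q'(6) = 5.
P(6) = -4.

Res(f, 6) = (-4)/(5) = -4/5

Final answer: -4/5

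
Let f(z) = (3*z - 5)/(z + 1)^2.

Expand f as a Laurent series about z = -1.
Put w = z - (-1), i.e. z = w - 1. The denominator is w^2, so it suffices to rewrite the numerator in powers of w.

P(z) = 3*z - 5
P(w - 1) = -8 + 3*w

Dividing each term by w^2:
  f = -8/w^2 + 3/w

Substituting back w = z + 1:
  f(z) = -8/(z + 1)^2 + 3/(z + 1)

The series is finite because the numerator is a polynomial; the negative powers form the principal part, and the coefficient of 1/(z + 1) gives Res(f, -1) = 3.

Final answer: -8/(z + 1)^2 + 3/(z + 1)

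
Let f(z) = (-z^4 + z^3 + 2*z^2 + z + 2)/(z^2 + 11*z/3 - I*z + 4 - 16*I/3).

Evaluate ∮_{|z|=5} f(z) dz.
By the residue theorem, ∮_C f(z) dz = 2πi · (sum of the residues of f at the poles inside |z| = 5).

The denominator factors as (z + 3 + I)*(z + 2/3 - 2*I), so the singularities of f are simple poles at z = -3 - I, z = -2/3 + 2*I.
  |-3 - I|² = 10 < 25 = 5², so this pole is inside the contour.
  |-2/3 + 2*I|² = 40/9 < 25 = 5², so this pole is inside the contour.

With P(z) = -z^4 + z^3 + 2*z^2 + z + 2 and Q(z) = z^2 + 11*z/3 - I*z + 4 - 16*I/3, each pole is simple, so Res(f, z₀) = P(z₀)/Q'(z₀) with Q'(z) = 2*z + 11/3 - I.
  Res(f, -3 - I) = P(-3 - I)/Q'(-3 - I) = (-31 - 111*I)/(-7/3 - 3*I) = 1824/65 + 747*I/65
  Res(f, -2/3 + 2*I) = P(-2/3 + 2*I)/Q'(-2/3 + 2*I) = (-292/81 - 746*I/27)/(7/3 + 3*I) = -11093/1755 - 2173*I/585

Sum of residues inside C: 587/27 + 70*I/9
∮_C f(z) dz = 2πi · (587/27 + 70*I/9) = pi*(-140/9 + 1174*I/27)

Final answer: pi*(-140/9 + 1174*I/27)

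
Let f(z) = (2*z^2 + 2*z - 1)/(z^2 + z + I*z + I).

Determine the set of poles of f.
The singularities of f are the zeros of the denominator. Factoring,
  z^2 + z + I*z + I = (z + I)*(z + 1)
so the candidates are z = -I, z = -1.

Check the numerator P(z) = 2*z^2 + 2*z - 1 at each one:
  P(-I) = -3 - 2*I ≠ 0, so z = -I is a (simple) pole.
  P(-1) = -1 ≠ 0, so z = -1 is a (simple) pole.

Poles of f: {-1, -I}

Final answer: {-1, -I}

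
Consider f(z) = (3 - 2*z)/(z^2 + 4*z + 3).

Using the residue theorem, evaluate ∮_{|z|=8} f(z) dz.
By the residue theorem, ∮_C f(z) dz = 2πi · (sum of the residues of f at the poles inside |z| = 8).

The denominator factors as (z + 3)*(z + 1), so the singularities of f are simple poles at z = -3, z = -1.
  |-3|² = 9 < 64 = 8², so this pole is inside the contour.
  |-1|² = 1 < 64 = 8², so this pole is inside the contour.

With P(z) = 3 - 2*z and Q(z) = z^2 + 4*z + 3, each pole is simple, so Res(f, z₀) = P(z₀)/Q'(z₀) with Q'(z) = 2*z + 4.
  Res(f, -3) = P(-3)/Q'(-3) = (9)/(-2) = -9/2
  Res(f, -1) = P(-1)/Q'(-1) = (5)/(2) = 5/2

Sum of residues inside C: -2
∮_C f(z) dz = 2πi · (-2) = -4*I*pi

Final answer: -4*I*pi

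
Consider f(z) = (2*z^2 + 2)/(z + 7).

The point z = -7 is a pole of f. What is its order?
1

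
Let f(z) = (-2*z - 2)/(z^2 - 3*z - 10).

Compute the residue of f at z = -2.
Write f(z) = P(z)/Q(z) with P(z) = -2*z - 2 and Q(z) = z^2 - 3*z - 10.
The denominator factors as Q(z) = (z + 2)*(z - 5), so z = -2 is a simple zero of Q and P is analytic there; z = -2 is therefore a simple pole and
  Res(f, z₀) = P(z₀)/Q'(z₀).

Q'(z) = 2*z - 3, so Q'(-2) = -7.
P(-2) = 2.

Res(f, -2) = (2)/(-7) = -2/7

Final answer: -2/7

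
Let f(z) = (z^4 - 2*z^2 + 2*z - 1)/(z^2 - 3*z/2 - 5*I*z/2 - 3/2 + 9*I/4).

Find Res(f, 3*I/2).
-363/80 - 281*I/80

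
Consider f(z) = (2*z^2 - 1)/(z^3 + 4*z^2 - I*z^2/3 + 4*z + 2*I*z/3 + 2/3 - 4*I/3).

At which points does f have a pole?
The singularities of f are the zeros of the denominator. Factoring,
  z^3 + 4*z^2 - I*z^2/3 + 4*z + 2*I*z/3 + 2/3 - 4*I/3 = (z + 3 - I)*(z - I/3)*(z + 1 + I)
so the candidates are z = -3 + I, z = I/3, z = -1 - I.

Check the numerator P(z) = 2*z^2 - 1 at each one:
  P(-3 + I) = 15 - 12*I ≠ 0, so z = -3 + I is a (simple) pole.
  P(I/3) = -11/9 ≠ 0, so z = I/3 is a (simple) pole.
  P(-1 - I) = -1 + 4*I ≠ 0, so z = -1 - I is a (simple) pole.

Poles of f: {-3 + I, -1 - I, I/3}

Final answer: {-3 + I, -1 - I, I/3}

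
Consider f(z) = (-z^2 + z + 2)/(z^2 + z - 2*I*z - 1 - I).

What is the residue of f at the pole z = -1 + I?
Write f(z) = P(z)/Q(z) with P(z) = -z^2 + z + 2 and Q(z) = z^2 + z - 2*I*z - 1 - I.
The denominator factors as Q(z) = (z + 1 - I)*(z - I), so z = -1 + I is a simple zero of Q and P is analytic there; z = -1 + I is therefore a simple pole and
  Res(f, z₀) = P(z₀)/Q'(z₀).

Q'(z) = 2*z + 1 - 2*I, so Q'(-1 + I) = -1.
P(-1 + I) = 1 + 3*I.

Res(f, -1 + I) = (1 + 3*I)/(-1) = -1 - 3*I

Final answer: -1 - 3*I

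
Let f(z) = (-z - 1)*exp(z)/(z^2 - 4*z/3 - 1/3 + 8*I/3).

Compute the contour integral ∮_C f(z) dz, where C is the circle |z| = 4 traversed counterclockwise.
By the residue theorem, ∮_C f(z) dz = 2πi · (sum of the residues of f at the poles inside |z| = 4).

The denominator factors as (z + 2/3 - I)*(z - 2 + I), so the singularities of f are simple poles at z = -2/3 + I, z = 2 - I.
  |-2/3 + I|² = 13/9 < 16 = 4², so this pole is inside the contour.
  |2 - I|² = 5 < 16 = 4², so this pole is inside the contour.

With P(z) = (-z - 1)*exp(z) and Q(z) = z^2 - 4*z/3 - 1/3 + 8*I/3, each pole is simple, so Res(f, z₀) = P(z₀)/Q'(z₀) with Q'(z) = 2*z - 4/3.
  Res(f, -2/3 + I) = P(-2/3 + I)/Q'(-2/3 + I) = ((-1/3 - I)*exp(-2/3 + I))/(-8/3 + 2*I) = (-1/10 + 3*I/10)*exp(-2/3 + I)
  Res(f, 2 - I) = P(2 - I)/Q'(2 - I) = ((-3 + I)*exp(2 - I))/(8/3 - 2*I) = (-9/10 - 3*I/10)*exp(2 - I)

Sum of residues inside C: (-1/10 + 3*I/10)*exp(-2/3 + I) + (-9/10 - 3*I/10)*exp(2 - I)
∮_C f(z) dz = 2πi · ((-1/10 + 3*I/10)*exp(-2/3 + I) + (-9/10 - 3*I/10)*exp(2 - I)) = pi*(3/5 - 9*I/5)*exp(2 - I) + pi*(-3/5 - I/5)*exp(-2/3 + I)

Final answer: pi*(3/5 - 9*I/5)*exp(2 - I) + pi*(-3/5 - I/5)*exp(-2/3 + I)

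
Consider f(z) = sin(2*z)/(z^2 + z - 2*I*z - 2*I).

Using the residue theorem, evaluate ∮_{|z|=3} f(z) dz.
pi*(4/5 + 2*I/5)*sin(2) + pi*(-2/5 + 4*I/5)*sinh(4)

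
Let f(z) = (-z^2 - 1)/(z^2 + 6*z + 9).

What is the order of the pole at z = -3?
Factor the denominator:
  z^2 + 6*z + 9 = (z + 3)^2

The numerator P(z) = -z^2 - 1 has P(-3) = -10 ≠ 0, so no factor of (z + 3) cancels.
Near z = -3 we can therefore write f(z) = g(z)/(z + 3)^2 with g analytic at -3 and g(-3) ≠ 0 (g is just the numerator).

Hence z = -3 is a pole of order 2.

Final answer: 2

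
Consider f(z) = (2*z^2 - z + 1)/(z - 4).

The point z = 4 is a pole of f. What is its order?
1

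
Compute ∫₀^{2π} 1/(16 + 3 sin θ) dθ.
Call the integral J. The integrand is 2π-periodic and we integrate over a full period, so shifting θ does not change the value (θ → θ + π/2 turns sin θ into cos θ). Hence
  J = ∫₀^{2π} dθ/(16 + 3 cos θ).
Put z = e^{iθ}: then cos θ = (z + 1/z)/2, dθ = dz/(iz), and z runs once counterclockwise around |z| = 1:
  J = ∮_{|z|=1} 1/(16 + 3*(z + 1/z)/2) · dz/(iz) = (2/i) ∮_{|z|=1} dz/(3*z^2 + 32*z + 3).
The roots of 3*z^2 + 32*z + 3 are z = (-16 ± sqrt(16^2 - 3^2))/3, with sqrt(247) = sqrt(247); their product is 1, so only z₊ = -16/3 + sqrt(247)/3 lies inside the unit circle (z₋ = -16/3 - sqrt(247)/3 lies outside).
z₊ is a simple zero of q(z) = 3*z^2 + 32*z + 3, so Res(1/q, z₊) = 1/q'(z₊) with q'(z) = 6*z + 32; and q'(z₊) = 3*(z₊ - z₋) = 2*sqrt(247).
Therefore J = (2/i) · 2πi · 1/(2*sqrt(247)) = 2*pi/(sqrt(247)) = 2*sqrt(247)*pi/247

Final answer: 2*sqrt(247)*pi/247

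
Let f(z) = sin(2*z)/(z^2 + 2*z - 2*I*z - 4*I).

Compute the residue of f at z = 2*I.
(1/4 + I/4)*sinh(4)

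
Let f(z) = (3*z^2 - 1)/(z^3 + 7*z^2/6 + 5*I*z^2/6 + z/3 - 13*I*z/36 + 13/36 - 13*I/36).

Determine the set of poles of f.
The singularities of f are the zeros of the denominator. Factoring,
  z^3 + 7*z^2/6 + 5*I*z^2/6 + z/3 - 13*I*z/36 + 13/36 - 13*I/36 = (z + 1 + I)*(z - 1/3 - I/2)*(z + 1/2 + I/3)
so the candidates are z = -1 - I, z = 1/3 + I/2, z = -1/2 - I/3.

Check the numerator P(z) = 3*z^2 - 1 at each one:
  P(-1 - I) = -1 + 6*I ≠ 0, so z = -1 - I is a (simple) pole.
  P(1/3 + I/2) = -17/12 + I ≠ 0, so z = 1/3 + I/2 is a (simple) pole.
  P(-1/2 - I/3) = -7/12 + I ≠ 0, so z = -1/2 - I/3 is a (simple) pole.

Poles of f: {-1 - I, -1/2 - I/3, 1/3 + I/2}

Final answer: {-1 - I, -1/2 - I/3, 1/3 + I/2}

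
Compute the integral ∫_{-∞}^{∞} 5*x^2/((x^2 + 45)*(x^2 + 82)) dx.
Let f(z) = 5*z^2/((z^2 + 45)*(z^2 + 82)). The denominator has no real zeros and deg Q - deg P = 2 ≥ 2, so the integral of f over the upper semicircle |z| = R tends to 0 as R → ∞. Closing the contour in the upper half-plane,
  ∫_{-∞}^{∞} f(x) dx = 2πi · Σ Res(f, z_k)  over the poles with Im z_k > 0.

Zeros of the denominator: z^2 + 82 = 0 gives z = ±sqrt(82)*I; z^2 + 45 = 0 gives z = ±3*sqrt(5)*I.
Upper half-plane: z = 3*sqrt(5)*I, z = sqrt(82)*I (simple).

Each pole is a simple zero of Q(z) = z^4 + 127*z^2 + 3690, so Res(f, z₀) = P(z₀)/Q'(z₀) with P(z) = 5*z^2, Q'(z) = 4*z^3 + 254*z:
  Res(f, 3*sqrt(5)*I) = (-225)/(222*sqrt(5)*I) = 15*sqrt(5)*I/74
  Res(f, sqrt(82)*I) = (-410)/(-74*sqrt(82)*I) = -5*sqrt(82)*I/74

Sum of residues: 5*I*(-sqrt(82) + 3*sqrt(5))/74
∫_{-∞}^{∞} f(x) dx = 2πi · (5*I*(-sqrt(82) + 3*sqrt(5))/74) = 5*pi*(-3*sqrt(5) + sqrt(82))/37

Final answer: 5*pi*(-3*sqrt(5) + sqrt(82))/37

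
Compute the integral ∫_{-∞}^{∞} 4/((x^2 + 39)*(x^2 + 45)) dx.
Let f(z) = 4/((z^2 + 39)*(z^2 + 45)). The denominator has no real zeros and deg Q - deg P = 4 ≥ 2, so the integral of f over the upper semicircle |z| = R tends to 0 as R → ∞. Closing the contour in the upper half-plane,
  ∫_{-∞}^{∞} f(x) dx = 2πi · Σ Res(f, z_k)  over the poles with Im z_k > 0.

Zeros of the denominator: z^2 + 45 = 0 gives z = ±3*sqrt(5)*I; z^2 + 39 = 0 gives z = ±sqrt(39)*I.
Upper half-plane: z = sqrt(39)*I, z = 3*sqrt(5)*I (simple).

Each pole is a simple zero of Q(z) = z^4 + 84*z^2 + 1755, so Res(f, z₀) = P(z₀)/Q'(z₀) with P(z) = 4, Q'(z) = 4*z^3 + 168*z:
  Res(f, sqrt(39)*I) = (4)/(12*sqrt(39)*I) = -sqrt(39)*I/117
  Res(f, 3*sqrt(5)*I) = (4)/(-36*sqrt(5)*I) = sqrt(5)*I/45

Sum of residues: I*(-sqrt(39)/117 + sqrt(5)/45)
∫_{-∞}^{∞} f(x) dx = 2πi · (I*(-sqrt(39)/117 + sqrt(5)/45)) = 2*pi*(-13*sqrt(5) + 5*sqrt(39))/585

Final answer: 2*pi*(-13*sqrt(5) + 5*sqrt(39))/585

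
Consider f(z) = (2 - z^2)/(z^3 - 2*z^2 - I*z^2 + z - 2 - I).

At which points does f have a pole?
The singularities of f are the zeros of the denominator. Factoring,
  z^3 - 2*z^2 - I*z^2 + z - 2 - I = (z - I)*(z + I)*(z - 2 - I)
so the candidates are z = I, z = -I, z = 2 + I.

Check the numerator P(z) = 2 - z^2 at each one:
  P(I) = 3 ≠ 0, so z = I is a (simple) pole.
  P(-I) = 3 ≠ 0, so z = -I is a (simple) pole.
  P(2 + I) = -1 - 4*I ≠ 0, so z = 2 + I is a (simple) pole.

Poles of f: {-I, I, 2 + I}

Final answer: {-I, I, 2 + I}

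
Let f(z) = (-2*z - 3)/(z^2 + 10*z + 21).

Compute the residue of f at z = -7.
Write f(z) = P(z)/Q(z) with P(z) = -2*z - 3 and Q(z) = z^2 + 10*z + 21.
The denominator factors as Q(z) = (z + 3)*(z + 7), so z = -7 is a simple zero of Q and P is analytic there; z = -7 is therefore a simple pole and
  Res(f, z₀) = P(z₀)/Q'(z₀).

Q'(z) = 2*z + 10, so Q'(-7) = -4.
P(-7) = 11.

Res(f, -7) = (11)/(-4) = -11/4

Final answer: -11/4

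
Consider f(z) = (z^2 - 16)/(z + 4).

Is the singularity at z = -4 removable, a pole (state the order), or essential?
The numerator vanishes at z = -4 ((-4)^2 = 16), so it is divisible by z + 4:
  z^2 - 16 = (z + 4)*(z - 4)
Hence for z ≠ -4, f(z) = z - 4, a polynomial, and lim_{z→-4} f(z) = -8 is finite.
So the singularity is removable.

Final answer: removable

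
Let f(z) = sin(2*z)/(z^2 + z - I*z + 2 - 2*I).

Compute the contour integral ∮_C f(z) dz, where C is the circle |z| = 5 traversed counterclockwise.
By the residue theorem, ∮_C f(z) dz = 2πi · (sum of the residues of f at the poles inside |z| = 5).

The denominator factors as (z + 1 + I)*(z - 2*I), so the singularities of f are simple poles at z = -1 - I, z = 2*I.
  |-1 - I|² = 2 < 25 = 5², so this pole is inside the contour.
  |2*I|² = 4 < 25 = 5², so this pole is inside the contour.

With P(z) = sin(2*z) and Q(z) = z^2 + z - I*z + 2 - 2*I, each pole is simple, so Res(f, z₀) = P(z₀)/Q'(z₀) with Q'(z) = 2*z + 1 - I.
  Res(f, -1 - I) = P(-1 - I)/Q'(-1 - I) = (-sin(2 + 2*I))/(-1 - 3*I) = (1/10 - 3*I/10)*sin(2 + 2*I)
  Res(f, 2*I) = P(2*I)/Q'(2*I) = (I*sinh(4))/(1 + 3*I) = (3/10 + I/10)*sinh(4)

Sum of residues inside C: (1/10 - 3*I/10)*sin(2 + 2*I) + (3/10 + I/10)*sinh(4)
∮_C f(z) dz = 2πi · ((1/10 - 3*I/10)*sin(2 + 2*I) + (3/10 + I/10)*sinh(4)) = pi*(3/5 + I/5)*sin(2 + 2*I) + pi*(-1/5 + 3*I/5)*sinh(4)

Final answer: pi*(3/5 + I/5)*sin(2 + 2*I) + pi*(-1/5 + 3*I/5)*sinh(4)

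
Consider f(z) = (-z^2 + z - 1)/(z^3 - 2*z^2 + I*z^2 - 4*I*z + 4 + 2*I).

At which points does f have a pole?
The singularities of f are the zeros of the denominator. Factoring,
  z^3 - 2*z^2 + I*z^2 - 4*I*z + 4 + 2*I = (z - 2 - I)*(z - 1 + I)*(z + 1 + I)
so the candidates are z = 2 + I, z = 1 - I, z = -1 - I.

Check the numerator P(z) = -z^2 + z - 1 at each one:
  P(2 + I) = -2 - 3*I ≠ 0, so z = 2 + I is a (simple) pole.
  P(1 - I) = I ≠ 0, so z = 1 - I is a (simple) pole.
  P(-1 - I) = -2 - 3*I ≠ 0, so z = -1 - I is a (simple) pole.

Poles of f: {-1 - I, 1 - I, 2 + I}

Final answer: {-1 - I, 1 - I, 2 + I}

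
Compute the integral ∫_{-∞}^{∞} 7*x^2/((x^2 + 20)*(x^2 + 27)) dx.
Let f(z) = 7*z^2/((z^2 + 20)*(z^2 + 27)). The denominator has no real zeros and deg Q - deg P = 2 ≥ 2, so the integral of f over the upper semicircle |z| = R tends to 0 as R → ∞. Closing the contour in the upper half-plane,
  ∫_{-∞}^{∞} f(x) dx = 2πi · Σ Res(f, z_k)  over the poles with Im z_k > 0.

Zeros of the denominator: z^2 + 27 = 0 gives z = ±3*sqrt(3)*I; z^2 + 20 = 0 gives z = ±2*sqrt(5)*I.
Upper half-plane: z = 3*sqrt(3)*I, z = 2*sqrt(5)*I (simple).

Each pole is a simple zero of Q(z) = z^4 + 47*z^2 + 540, so Res(f, z₀) = P(z₀)/Q'(z₀) with P(z) = 7*z^2, Q'(z) = 4*z^3 + 94*z:
  Res(f, 3*sqrt(3)*I) = (-189)/(-42*sqrt(3)*I) = -3*sqrt(3)*I/2
  Res(f, 2*sqrt(5)*I) = (-140)/(28*sqrt(5)*I) = sqrt(5)*I

Sum of residues: I*(-3*sqrt(3)/2 + sqrt(5))
∫_{-∞}^{∞} f(x) dx = 2πi · (I*(-3*sqrt(3)/2 + sqrt(5))) = pi*(-2*sqrt(5) + 3*sqrt(3))

Final answer: pi*(-2*sqrt(5) + 3*sqrt(3))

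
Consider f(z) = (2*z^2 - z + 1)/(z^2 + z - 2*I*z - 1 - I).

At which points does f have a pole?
{-1 + I, I}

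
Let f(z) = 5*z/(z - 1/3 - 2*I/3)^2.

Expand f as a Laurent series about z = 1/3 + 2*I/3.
Put w = z - (1/3 + 2*I/3), i.e. z = w + 1/3 + 2*I/3. The denominator is w^2, so it suffices to rewrite the numerator in powers of w.

P(z) = 5*z
P(w + 1/3 + 2*I/3) = 5/3 + 10*I/3 + 5*w

Dividing each term by w^2:
  f = (5/3 + 10*I/3)/w^2 + 5/w

Substituting back w = z - 1/3 - 2*I/3:
  f(z) = (5/3 + 10*I/3)/(z - 1/3 - 2*I/3)^2 + 5/(z - 1/3 - 2*I/3)

The series is finite because the numerator is a polynomial; the negative powers form the principal part, and the coefficient of 1/(z - 1/3 - 2*I/3) gives Res(f, 1/3 + 2*I/3) = 5.

Final answer: (5/3 + 10*I/3)/(z - 1/3 - 2*I/3)^2 + 5/(z - 1/3 - 2*I/3)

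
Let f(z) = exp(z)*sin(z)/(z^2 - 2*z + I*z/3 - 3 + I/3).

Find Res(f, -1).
Write f(z) = P(z)/Q(z) with P(z) = exp(z)*sin(z) and Q(z) = z^2 - 2*z + I*z/3 - 3 + I/3.
The denominator factors as Q(z) = (z - 3 + I/3)*(z + 1), so z = -1 is a simple zero of Q and P is analytic there; z = -1 is therefore a simple pole and
  Res(f, z₀) = P(z₀)/Q'(z₀).

Q'(z) = 2*z - 2 + I/3, so Q'(-1) = -4 + I/3.
P(-1) = -exp(-1)*sin(1).

Res(f, -1) = (-exp(-1)*sin(1))/(-4 + I/3) = (36/145 + 3*I/145)*exp(-1)*sin(1)

Final answer: (36/145 + 3*I/145)*exp(-1)*sin(1)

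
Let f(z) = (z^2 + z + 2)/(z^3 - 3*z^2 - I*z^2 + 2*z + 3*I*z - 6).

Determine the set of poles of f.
{-I, 2*I, 3}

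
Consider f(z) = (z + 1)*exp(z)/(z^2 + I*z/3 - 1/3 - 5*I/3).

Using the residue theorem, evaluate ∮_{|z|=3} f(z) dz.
By the residue theorem, ∮_C f(z) dz = 2πi · (sum of the residues of f at the poles inside |z| = 3).

The denominator factors as (z - 1 - 2*I/3)*(z + 1 + I), so the singularities of f are simple poles at z = 1 + 2*I/3, z = -1 - I.
  |1 + 2*I/3|² = 13/9 < 9 = 3², so this pole is inside the contour.
  |-1 - I|² = 2 < 9 = 3², so this pole is inside the contour.

With P(z) = (z + 1)*exp(z) and Q(z) = z^2 + I*z/3 - 1/3 - 5*I/3, each pole is simple, so Res(f, z₀) = P(z₀)/Q'(z₀) with Q'(z) = 2*z + I/3.
  Res(f, 1 + 2*I/3) = P(1 + 2*I/3)/Q'(1 + 2*I/3) = ((2 + 2*I/3)*exp(1 + 2*I/3))/(2 + 5*I/3) = (46/61 - 18*I/61)*exp(1 + 2*I/3)
  Res(f, -1 - I) = P(-1 - I)/Q'(-1 - I) = (-I*exp(-1 - I))/(-2 - 5*I/3) = (15/61 + 18*I/61)*exp(-1 - I)

Sum of residues inside C: (15/61 + 18*I/61)*exp(-1 - I) + (46/61 - 18*I/61)*exp(1 + 2*I/3)
∮_C f(z) dz = 2πi · ((15/61 + 18*I/61)*exp(-1 - I) + (46/61 - 18*I/61)*exp(1 + 2*I/3)) = pi*(-36/61 + 30*I/61)*exp(-1 - I) + pi*(36/61 + 92*I/61)*exp(1 + 2*I/3)

Final answer: pi*(-36/61 + 30*I/61)*exp(-1 - I) + pi*(36/61 + 92*I/61)*exp(1 + 2*I/3)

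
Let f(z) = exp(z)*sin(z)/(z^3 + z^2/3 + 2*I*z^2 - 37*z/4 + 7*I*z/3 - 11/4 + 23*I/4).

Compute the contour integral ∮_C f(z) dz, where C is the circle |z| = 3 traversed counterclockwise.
By the residue theorem, ∮_C f(z) dz = 2πi · (sum of the residues of f at the poles inside |z| = 3).

The denominator factors as (z - 3 + 3*I/2)*(z + 1/3 - I/2)*(z + 3 + I), so the singularities of f are simple poles at z = 3 - 3*I/2, z = -1/3 + I/2, z = -3 - I.
  |3 - 3*I/2|² = 45/4 > 9 = 3², so this pole is outside the contour.
  |-1/3 + I/2|² = 13/36 < 9 = 3², so this pole is inside the contour.
  |-3 - I|² = 10 > 9 = 3², so this pole is outside the contour.

With P(z) = exp(z)*sin(z) and Q(z) = z^3 + z^2/3 + 2*I*z^2 - 37*z/4 + 7*I*z/3 - 11/4 + 23*I/4, each pole is simple, so Res(f, z₀) = P(z₀)/Q'(z₀) with Q'(z) = 3*z^2 + 2*z/3 + 4*I*z - 37/4 + 7*I/3.
  Res(f, -1/3 + I/2) = P(-1/3 + I/2)/Q'(-1/3 + I/2) = (-exp(-1/3 + I/2)*sin(1/3 - I/2))/(-107/9 + I/3) = (963/11458 + 27*I/11458)*exp(-1/3 + I/2)*sin(1/3 - I/2)

∮_C f(z) dz = 2πi · ((963/11458 + 27*I/11458)*exp(-1/3 + I/2)*sin(1/3 - I/2)) = pi*(-27/5729 + 963*I/5729)*exp(-1/3 + I/2)*sin(1/3 - I/2)

Final answer: pi*(-27/5729 + 963*I/5729)*exp(-1/3 + I/2)*sin(1/3 - I/2)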